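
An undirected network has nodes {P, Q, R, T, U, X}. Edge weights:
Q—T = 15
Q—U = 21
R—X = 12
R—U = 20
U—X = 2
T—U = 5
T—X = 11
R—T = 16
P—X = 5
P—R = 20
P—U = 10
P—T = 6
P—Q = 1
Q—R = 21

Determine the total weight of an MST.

25

Sort edges by weight, then run Kruskal:
P—Q (1): add — endpoints in different components.
U—X (2): add — endpoints in different components.
P—X (5): add — endpoints in different components.
T—U (5): add — endpoints in different components.
P—T (6): skip — P and T already connected.
P—U (10): skip — U and P already connected.
T—X (11): skip — X and T already connected.
R—X (12): add — endpoints in different components.
MST edges: P—Q, U—X, P—X, T—U, R—X; total weight 1+2+5+5+12 = 25.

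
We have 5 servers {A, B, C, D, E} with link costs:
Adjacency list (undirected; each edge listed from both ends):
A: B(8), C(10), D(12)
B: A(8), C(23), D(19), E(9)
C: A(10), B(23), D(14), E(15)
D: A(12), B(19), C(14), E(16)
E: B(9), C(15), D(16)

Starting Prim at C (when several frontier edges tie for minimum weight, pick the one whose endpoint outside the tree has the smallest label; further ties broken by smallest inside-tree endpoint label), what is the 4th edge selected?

Grow the tree from C using Prim:
Step 1: frontier [A—C 10, C—D 14, C—E 15, B—C 23] → take A—C (10); add A.
Step 2: frontier [A—B 8, A—D 12, C—D 14, C—E 15, B—C 23] → take A—B (8); add B.
Step 3: frontier [A—D 12, B—E 9, B—D 19, C—D 14, C—E 15] → take B—E (9); add E.
Step 4: frontier [A—D 12, B—D 19, C—D 14, D—E 16] → take A—D (12); add D.
The 4th edge added is A—D.

A-D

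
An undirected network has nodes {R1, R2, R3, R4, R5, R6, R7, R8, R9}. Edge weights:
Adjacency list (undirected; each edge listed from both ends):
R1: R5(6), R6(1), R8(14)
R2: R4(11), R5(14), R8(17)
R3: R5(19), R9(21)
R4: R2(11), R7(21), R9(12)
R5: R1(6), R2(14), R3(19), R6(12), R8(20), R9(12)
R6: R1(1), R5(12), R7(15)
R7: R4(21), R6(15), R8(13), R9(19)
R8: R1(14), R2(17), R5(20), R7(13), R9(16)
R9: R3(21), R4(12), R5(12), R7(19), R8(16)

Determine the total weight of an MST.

88

Sort edges by weight, then run Kruskal:
R1-R6 (1): add — endpoints in different components.
R1-R5 (6): add — endpoints in different components.
R2-R4 (11): add — endpoints in different components.
R4-R9 (12): add — endpoints in different components.
R5-R6 (12): skip — R5 and R6 already connected.
R5-R9 (12): add — endpoints in different components.
R7-R8 (13): add — endpoints in different components.
R1-R8 (14): add — endpoints in different components.
R2-R5 (14): skip — R5 and R2 already connected.
R6-R7 (15): skip — R7 and R6 already connected.
R8-R9 (16): skip — R9 and R8 already connected.
R2-R8 (17): skip — R8 and R2 already connected.
R3-R5 (19): add — endpoints in different components.
MST edges: R1-R6, R1-R5, R2-R4, R4-R9, R5-R9, R7-R8, R1-R8, R3-R5; total weight 1+6+11+12+12+13+14+19 = 88.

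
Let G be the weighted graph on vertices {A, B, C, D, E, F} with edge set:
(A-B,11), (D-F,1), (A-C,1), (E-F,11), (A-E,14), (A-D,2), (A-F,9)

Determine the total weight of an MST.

26

Grow the tree from C using Prim:
Step 1: cheapest edge leaving the tree is A-C (1); add A.
Step 2: cheapest edge leaving the tree is A-D (2); add D.
Step 3: cheapest edge leaving the tree is D-F (1); add F.
Step 4: cheapest edge leaving the tree is A-B (11); add B.
Step 5: cheapest edge leaving the tree is E-F (11); add E.
MST edges: A-C, A-D, D-F, A-B, E-F; total weight 1+2+1+11+11 = 26.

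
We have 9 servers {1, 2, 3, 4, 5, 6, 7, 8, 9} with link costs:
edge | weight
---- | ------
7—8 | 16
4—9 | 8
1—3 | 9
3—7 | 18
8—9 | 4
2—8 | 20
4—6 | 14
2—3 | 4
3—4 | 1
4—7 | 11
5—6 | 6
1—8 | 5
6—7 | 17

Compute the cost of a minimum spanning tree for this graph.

53

Sort edges by weight, then run Kruskal:
3—4 (1): add — endpoints in different components.
2—3 (4): add — endpoints in different components.
8—9 (4): add — endpoints in different components.
1—8 (5): add — endpoints in different components.
5—6 (6): add — endpoints in different components.
4—9 (8): add — endpoints in different components.
1—3 (9): skip — 1 and 3 already connected.
4—7 (11): add — endpoints in different components.
4—6 (14): add — endpoints in different components.
MST edges: 3—4, 2—3, 8—9, 1—8, 5—6, 4—9, 4—7, 4—6; total weight 1+4+4+5+6+8+11+14 = 53.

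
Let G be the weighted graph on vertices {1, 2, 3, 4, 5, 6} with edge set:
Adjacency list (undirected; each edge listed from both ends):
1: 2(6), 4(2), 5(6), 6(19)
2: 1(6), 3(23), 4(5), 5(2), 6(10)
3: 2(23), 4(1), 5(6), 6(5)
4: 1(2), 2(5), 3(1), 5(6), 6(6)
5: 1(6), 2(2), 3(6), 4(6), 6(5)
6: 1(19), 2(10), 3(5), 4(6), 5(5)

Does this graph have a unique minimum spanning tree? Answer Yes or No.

No

Kruskal: consider edges lightest-first.
3 4 (1): add — endpoints in different components.
1 4 (2): add — endpoints in different components.
2 5 (2): add — endpoints in different components.
2 4 (5): add — endpoints in different components.
3 6 (5): add — endpoints in different components.
Non-tree edge 5 6 has weight 5, equal to the heaviest edge on its tree cycle — swapping gives another MST of the same weight. Not unique.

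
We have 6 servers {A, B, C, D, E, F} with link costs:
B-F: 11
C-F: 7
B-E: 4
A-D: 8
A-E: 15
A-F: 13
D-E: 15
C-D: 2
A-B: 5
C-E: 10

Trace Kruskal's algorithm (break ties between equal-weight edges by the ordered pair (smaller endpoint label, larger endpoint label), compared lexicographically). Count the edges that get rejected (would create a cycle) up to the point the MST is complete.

Kruskal: consider edges lightest-first.
C-D (2): add — endpoints in different components.
B-E (4): add — endpoints in different components.
A-B (5): add — endpoints in different components.
C-F (7): add — endpoints in different components.
A-D (8): add — endpoints in different components.
Edges rejected before the tree was complete: 0.

0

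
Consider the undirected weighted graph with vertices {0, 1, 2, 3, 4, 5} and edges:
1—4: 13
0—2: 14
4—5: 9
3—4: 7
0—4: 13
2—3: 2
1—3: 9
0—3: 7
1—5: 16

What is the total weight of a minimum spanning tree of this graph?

Prim, starting at 5.
Step 1: cheapest edge leaving the tree is 4—5 (9); add 4.
Step 2: cheapest edge leaving the tree is 3—4 (7); add 3.
Step 3: cheapest edge leaving the tree is 2—3 (2); add 2.
Step 4: cheapest edge leaving the tree is 0—3 (7); add 0.
Step 5: cheapest edge leaving the tree is 1—3 (9); add 1.
MST edges: 4—5, 3—4, 2—3, 0—3, 1—3; total weight 9+7+2+7+9 = 34.

34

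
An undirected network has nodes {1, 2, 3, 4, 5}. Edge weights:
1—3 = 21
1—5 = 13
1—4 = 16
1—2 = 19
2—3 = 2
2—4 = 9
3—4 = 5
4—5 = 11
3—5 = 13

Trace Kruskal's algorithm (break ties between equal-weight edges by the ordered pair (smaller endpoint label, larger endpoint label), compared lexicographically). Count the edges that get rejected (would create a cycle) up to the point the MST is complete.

1

Kruskal: consider edges lightest-first.
2—3 (2): add — endpoints in different components.
3—4 (5): add — endpoints in different components.
2—4 (9): skip — 2 and 4 already connected.
4—5 (11): add — endpoints in different components.
1—5 (13): add — endpoints in different components.
Edges rejected before the tree was complete: 1.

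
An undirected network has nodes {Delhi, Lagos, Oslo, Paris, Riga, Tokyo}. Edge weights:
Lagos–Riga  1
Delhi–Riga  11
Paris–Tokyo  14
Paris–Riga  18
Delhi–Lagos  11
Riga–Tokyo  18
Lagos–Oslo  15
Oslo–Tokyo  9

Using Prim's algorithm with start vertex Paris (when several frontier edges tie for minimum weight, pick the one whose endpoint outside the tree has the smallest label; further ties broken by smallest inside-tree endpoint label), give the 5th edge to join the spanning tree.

Delhi-Lagos

Prim, starting at Paris.
Step 1: cheapest edge leaving the tree is Paris–Tokyo (14); add Tokyo.
Step 2: cheapest edge leaving the tree is Oslo–Tokyo (9); add Oslo.
Step 3: cheapest edge leaving the tree is Lagos–Oslo (15); add Lagos.
Step 4: cheapest edge leaving the tree is Lagos–Riga (1); add Riga.
Step 5: cheapest edge leaving the tree is Delhi–Lagos (11); add Delhi.
The 5th edge added is Delhi–Lagos.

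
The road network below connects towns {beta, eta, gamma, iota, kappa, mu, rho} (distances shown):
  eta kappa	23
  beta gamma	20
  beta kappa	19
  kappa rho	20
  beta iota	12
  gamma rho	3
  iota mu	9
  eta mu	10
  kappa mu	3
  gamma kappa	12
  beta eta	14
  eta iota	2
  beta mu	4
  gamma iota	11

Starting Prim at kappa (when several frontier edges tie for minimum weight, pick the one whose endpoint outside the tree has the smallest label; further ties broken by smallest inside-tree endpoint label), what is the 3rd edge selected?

Prim, starting at kappa.
Step 1: frontier [kappa mu 3, gamma kappa 12, beta kappa 19, kappa rho 20, eta kappa 23] → take kappa mu (3); add mu.
Step 2: frontier [gamma kappa 12, beta kappa 19, kappa rho 20, eta kappa 23, beta mu 4, iota mu 9, eta mu 10] → take beta mu (4); add beta.
Step 3: frontier [beta iota 12, beta eta 14, beta gamma 20, gamma kappa 12, kappa rho 20, eta kappa 23, iota mu 9, eta mu 10] → take iota mu (9); add iota.
Step 4: frontier [beta eta 14, beta gamma 20, eta iota 2, gamma iota 11, gamma kappa 12, kappa rho 20, eta kappa 23, eta mu 10] → take eta iota (2); add eta.
Step 5: frontier [beta gamma 20, gamma iota 11, gamma kappa 12, kappa rho 20] → take gamma iota (11); add gamma.
Step 6: frontier [gamma rho 3, kappa rho 20] → take gamma rho (3); add rho.
The 3rd edge added is iota mu.

iota-mu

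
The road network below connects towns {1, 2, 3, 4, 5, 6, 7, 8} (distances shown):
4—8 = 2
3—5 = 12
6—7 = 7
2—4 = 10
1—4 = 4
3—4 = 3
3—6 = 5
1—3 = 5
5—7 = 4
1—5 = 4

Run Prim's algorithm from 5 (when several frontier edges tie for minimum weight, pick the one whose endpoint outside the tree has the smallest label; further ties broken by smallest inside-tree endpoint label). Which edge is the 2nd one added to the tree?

1-4

Prim's algorithm from 5:
Step 1: frontier [1—5 4, 5—7 4, 3—5 12] → take 1—5 (4); add 1.
Step 2: frontier [1—4 4, 1—3 5, 5—7 4, 3—5 12] → take 1—4 (4); add 4.
Step 3: frontier [1—3 5, 4—8 2, 3—4 3, 2—4 10, 5—7 4, 3—5 12] → take 4—8 (2); add 8.
Step 4: frontier [1—3 5, 3—4 3, 2—4 10, 5—7 4, 3—5 12] → take 3—4 (3); add 3.
Step 5: frontier [3—6 5, 2—4 10, 5—7 4] → take 5—7 (4); add 7.
Step 6: frontier [3—6 5, 2—4 10, 6—7 7] → take 3—6 (5); add 6.
Step 7: frontier [2—4 10] → take 2—4 (10); add 2.
The 2nd edge added is 1—4.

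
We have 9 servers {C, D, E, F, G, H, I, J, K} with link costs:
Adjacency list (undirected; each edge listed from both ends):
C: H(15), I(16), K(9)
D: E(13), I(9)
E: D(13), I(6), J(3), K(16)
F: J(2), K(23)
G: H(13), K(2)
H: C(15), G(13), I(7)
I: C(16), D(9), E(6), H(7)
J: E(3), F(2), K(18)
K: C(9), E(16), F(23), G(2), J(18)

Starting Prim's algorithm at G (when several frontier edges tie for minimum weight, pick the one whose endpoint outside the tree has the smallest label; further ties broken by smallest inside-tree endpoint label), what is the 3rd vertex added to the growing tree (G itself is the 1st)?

Grow the tree from G using Prim:
Step 1: cheapest edge leaving the tree is G–K (2); add K.
Step 2: cheapest edge leaving the tree is C–K (9); add C.
Step 3: cheapest edge leaving the tree is G–H (13); add H.
Step 4: cheapest edge leaving the tree is H–I (7); add I.
Step 5: cheapest edge leaving the tree is E–I (6); add E.
Step 6: cheapest edge leaving the tree is E–J (3); add J.
Step 7: cheapest edge leaving the tree is F–J (2); add F.
Step 8: cheapest edge leaving the tree is D–I (9); add D.
Vertex order: G, K, C, H, I, E, J, F, D. The 3rd vertex is C.

C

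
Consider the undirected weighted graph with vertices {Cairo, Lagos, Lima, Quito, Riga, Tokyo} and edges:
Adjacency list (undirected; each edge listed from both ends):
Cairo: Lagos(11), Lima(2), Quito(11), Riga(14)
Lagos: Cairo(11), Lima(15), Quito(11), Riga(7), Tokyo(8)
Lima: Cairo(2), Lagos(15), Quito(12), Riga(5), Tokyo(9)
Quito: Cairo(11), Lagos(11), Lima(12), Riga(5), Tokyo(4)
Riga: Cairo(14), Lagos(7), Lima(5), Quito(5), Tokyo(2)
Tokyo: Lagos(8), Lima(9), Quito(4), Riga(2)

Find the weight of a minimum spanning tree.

Kruskal: consider edges lightest-first.
Cairo—Lima (2): add. Components now {Tokyo} {Quito} {Riga} {Cairo,Lima} {Lagos}
Riga—Tokyo (2): add. Components now {Riga,Tokyo} {Quito} {Cairo,Lima} {Lagos}
Quito—Tokyo (4): add. Components now {Quito,Riga,Tokyo} {Cairo,Lima} {Lagos}
Lima—Riga (5): add. Components now {Cairo,Lima,Quito,Riga,Tokyo} {Lagos}
Quito—Riga (5): skip — Quito and Riga already connected.
Lagos—Riga (7): add. Components now {Cairo,Lagos,Lima,Quito,Riga,Tokyo}
MST edges: Cairo—Lima, Riga—Tokyo, Quito—Tokyo, Lima—Riga, Lagos—Riga; total weight 2+2+4+5+7 = 20.

20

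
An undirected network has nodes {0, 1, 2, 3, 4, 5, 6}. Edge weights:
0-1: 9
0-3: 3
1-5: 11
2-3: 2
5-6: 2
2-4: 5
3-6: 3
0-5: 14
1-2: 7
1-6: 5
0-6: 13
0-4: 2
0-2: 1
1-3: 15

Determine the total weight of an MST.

Kruskal: consider edges lightest-first.
0-2 (1): add. Components now {0,2} {1} {3} {4} {5} {6}
0-4 (2): add. Components now {0,2,4} {1} {3} {5} {6}
2-3 (2): add. Components now {0,2,3,4} {1} {5} {6}
5-6 (2): add. Components now {0,2,3,4} {1} {5,6}
0-3 (3): skip — 0 and 3 already connected.
3-6 (3): add. Components now {0,2,3,4,5,6} {1}
1-6 (5): add. Components now {0,1,2,3,4,5,6}
MST edges: 0-2, 0-4, 2-3, 5-6, 3-6, 1-6; total weight 1+2+2+2+3+5 = 15.

15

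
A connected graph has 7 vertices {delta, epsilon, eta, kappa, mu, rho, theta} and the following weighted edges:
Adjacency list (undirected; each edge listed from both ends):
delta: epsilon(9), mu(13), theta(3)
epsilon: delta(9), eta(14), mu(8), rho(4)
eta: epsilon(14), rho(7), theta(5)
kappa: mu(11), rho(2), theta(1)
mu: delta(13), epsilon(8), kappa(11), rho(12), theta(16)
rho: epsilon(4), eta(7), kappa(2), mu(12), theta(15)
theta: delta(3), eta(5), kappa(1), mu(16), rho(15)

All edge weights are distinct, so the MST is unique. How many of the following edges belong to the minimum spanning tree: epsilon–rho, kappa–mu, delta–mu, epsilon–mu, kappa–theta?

3

Kruskal's algorithm — process edges by increasing weight (ties by edge label):
kappa–theta (1): add. Components now {delta} {epsilon} {kappa,theta} {eta} {mu} {rho}
kappa–rho (2): add. Components now {delta} {epsilon} {kappa,rho,theta} {eta} {mu}
delta–theta (3): add. Components now {delta,kappa,rho,theta} {epsilon} {eta} {mu}
epsilon–rho (4): add. Components now {delta,epsilon,kappa,rho,theta} {eta} {mu}
eta–theta (5): add. Components now {delta,epsilon,eta,kappa,rho,theta} {mu}
eta–rho (7): skip — eta and rho already connected.
epsilon–mu (8): add. Components now {delta,epsilon,eta,kappa,mu,rho,theta}
MST edge set: {kappa–theta, kappa–rho, delta–theta, epsilon–rho, eta–theta, epsilon–mu}.
Of the listed edges, {epsilon–rho, epsilon–mu, kappa–theta} are in the MST → 3.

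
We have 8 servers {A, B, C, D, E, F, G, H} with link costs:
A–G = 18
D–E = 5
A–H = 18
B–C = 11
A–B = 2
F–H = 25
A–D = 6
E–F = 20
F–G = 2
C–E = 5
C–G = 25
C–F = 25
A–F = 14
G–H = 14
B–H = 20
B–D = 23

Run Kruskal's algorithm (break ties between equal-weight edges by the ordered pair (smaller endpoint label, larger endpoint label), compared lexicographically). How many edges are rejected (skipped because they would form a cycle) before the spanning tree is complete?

1

Sort edges by weight, then run Kruskal:
A–B (2): add — endpoints in different components.
F–G (2): add — endpoints in different components.
C–E (5): add — endpoints in different components.
D–E (5): add — endpoints in different components.
A–D (6): add — endpoints in different components.
B–C (11): skip — B and C already connected.
A–F (14): add — endpoints in different components.
G–H (14): add — endpoints in different components.
Edges rejected before the tree was complete: 1.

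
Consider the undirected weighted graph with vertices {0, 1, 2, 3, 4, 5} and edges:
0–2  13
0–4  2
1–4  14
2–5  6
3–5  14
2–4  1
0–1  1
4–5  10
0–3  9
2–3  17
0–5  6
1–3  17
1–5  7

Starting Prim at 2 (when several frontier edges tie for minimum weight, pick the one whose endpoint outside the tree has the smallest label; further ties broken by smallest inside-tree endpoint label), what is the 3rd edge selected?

Prim, starting at 2.
Step 1: frontier [2–4 1, 2–5 6, 0–2 13, 2–3 17] → take 2–4 (1); add 4.
Step 2: frontier [2–5 6, 0–2 13, 2–3 17, 0–4 2, 4–5 10, 1–4 14] → take 0–4 (2); add 0.
Step 3: frontier [0–1 1, 0–5 6, 0–3 9, 2–5 6, 2–3 17, 4–5 10, 1–4 14] → take 0–1 (1); add 1.
Step 4: frontier [0–5 6, 0–3 9, 1–5 7, 1–3 17, 2–5 6, 2–3 17, 4–5 10] → take 0–5 (6); add 5.
Step 5: frontier [0–3 9, 1–3 17, 2–3 17, 3–5 14] → take 0–3 (9); add 3.
The 3rd edge added is 0–1.

0-1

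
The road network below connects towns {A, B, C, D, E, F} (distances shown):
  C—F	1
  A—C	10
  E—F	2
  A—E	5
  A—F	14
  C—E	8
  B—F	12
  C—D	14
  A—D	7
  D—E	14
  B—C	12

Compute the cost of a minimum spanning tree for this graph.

27

Grow the tree from C using Prim:
Step 1: cheapest edge leaving the tree is C—F (1); add F.
Step 2: cheapest edge leaving the tree is E—F (2); add E.
Step 3: cheapest edge leaving the tree is A—E (5); add A.
Step 4: cheapest edge leaving the tree is A—D (7); add D.
Step 5: cheapest edge leaving the tree is B—C (12); add B.
MST edges: C—F, E—F, A—E, A—D, B—C; total weight 1+2+5+7+12 = 27.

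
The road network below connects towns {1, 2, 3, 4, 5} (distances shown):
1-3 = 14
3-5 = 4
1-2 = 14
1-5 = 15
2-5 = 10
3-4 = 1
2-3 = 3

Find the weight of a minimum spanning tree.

22

Sort edges by weight, then run Kruskal:
3-4 (1): add — endpoints in different components.
2-3 (3): add — endpoints in different components.
3-5 (4): add — endpoints in different components.
2-5 (10): skip — 2 and 5 already connected.
1-2 (14): add — endpoints in different components.
MST edges: 3-4, 2-3, 3-5, 1-2; total weight 1+3+4+14 = 22.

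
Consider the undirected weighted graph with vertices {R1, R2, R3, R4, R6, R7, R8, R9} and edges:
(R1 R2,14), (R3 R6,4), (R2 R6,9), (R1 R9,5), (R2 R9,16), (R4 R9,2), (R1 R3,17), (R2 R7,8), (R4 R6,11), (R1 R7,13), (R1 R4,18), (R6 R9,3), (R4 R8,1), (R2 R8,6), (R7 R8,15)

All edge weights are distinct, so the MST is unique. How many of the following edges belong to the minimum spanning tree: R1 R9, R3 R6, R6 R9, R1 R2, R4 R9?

Sort edges by weight, then run Kruskal:
R4 R8 (1): add — endpoints in different components.
R4 R9 (2): add — endpoints in different components.
R6 R9 (3): add — endpoints in different components.
R3 R6 (4): add — endpoints in different components.
R1 R9 (5): add — endpoints in different components.
R2 R8 (6): add — endpoints in different components.
R2 R7 (8): add — endpoints in different components.
MST edge set: {R4 R8, R4 R9, R6 R9, R3 R6, R1 R9, R2 R8, R2 R7}.
Of the listed edges, {R1 R9, R3 R6, R6 R9, R4 R9} are in the MST → 4.

4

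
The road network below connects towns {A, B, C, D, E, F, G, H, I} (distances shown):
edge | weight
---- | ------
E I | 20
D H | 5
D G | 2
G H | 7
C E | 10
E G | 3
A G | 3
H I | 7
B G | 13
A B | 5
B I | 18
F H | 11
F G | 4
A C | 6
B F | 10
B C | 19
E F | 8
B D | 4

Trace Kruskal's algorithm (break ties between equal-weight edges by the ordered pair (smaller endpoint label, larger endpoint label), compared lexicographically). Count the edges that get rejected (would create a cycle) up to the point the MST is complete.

Sort edges by weight, then run Kruskal:
D G (2): add — endpoints in different components.
A G (3): add — endpoints in different components.
E G (3): add — endpoints in different components.
B D (4): add — endpoints in different components.
F G (4): add — endpoints in different components.
A B (5): skip — A and B already connected.
D H (5): add — endpoints in different components.
A C (6): add — endpoints in different components.
G H (7): skip — G and H already connected.
H I (7): add — endpoints in different components.
Edges rejected before the tree was complete: 2.

2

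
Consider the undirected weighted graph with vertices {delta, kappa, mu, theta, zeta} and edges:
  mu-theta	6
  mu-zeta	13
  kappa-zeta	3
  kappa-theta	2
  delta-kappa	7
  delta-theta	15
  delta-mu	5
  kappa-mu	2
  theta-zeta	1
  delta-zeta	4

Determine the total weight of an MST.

9

Prim's algorithm from delta:
Step 1: frontier [delta-zeta 4, delta-mu 5, delta-kappa 7, delta-theta 15] → take delta-zeta (4); add zeta.
Step 2: frontier [delta-mu 5, delta-kappa 7, delta-theta 15, theta-zeta 1, kappa-zeta 3, mu-zeta 13] → take theta-zeta (1); add theta.
Step 3: frontier [delta-mu 5, delta-kappa 7, kappa-theta 2, mu-theta 6, kappa-zeta 3, mu-zeta 13] → take kappa-theta (2); add kappa.
Step 4: frontier [delta-mu 5, kappa-mu 2, mu-theta 6, mu-zeta 13] → take kappa-mu (2); add mu.
MST edges: delta-zeta, theta-zeta, kappa-theta, kappa-mu; total weight 4+1+2+2 = 9.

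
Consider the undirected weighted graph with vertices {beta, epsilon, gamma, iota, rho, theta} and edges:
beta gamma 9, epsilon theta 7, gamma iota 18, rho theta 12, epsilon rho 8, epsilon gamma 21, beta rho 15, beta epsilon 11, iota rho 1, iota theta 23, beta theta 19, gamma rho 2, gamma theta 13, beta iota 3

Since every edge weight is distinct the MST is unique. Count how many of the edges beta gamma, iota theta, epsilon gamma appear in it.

0

Kruskal: consider edges lightest-first.
iota rho (1): add. Components now {iota,rho} {beta} {epsilon} {gamma} {theta}
gamma rho (2): add. Components now {gamma,iota,rho} {beta} {epsilon} {theta}
beta iota (3): add. Components now {beta,gamma,iota,rho} {epsilon} {theta}
epsilon theta (7): add. Components now {beta,gamma,iota,rho} {epsilon,theta}
epsilon rho (8): add. Components now {beta,epsilon,gamma,iota,rho,theta}
MST edge set: {iota rho, gamma rho, beta iota, epsilon theta, epsilon rho}.
Of the listed edges, {} are in the MST → 0.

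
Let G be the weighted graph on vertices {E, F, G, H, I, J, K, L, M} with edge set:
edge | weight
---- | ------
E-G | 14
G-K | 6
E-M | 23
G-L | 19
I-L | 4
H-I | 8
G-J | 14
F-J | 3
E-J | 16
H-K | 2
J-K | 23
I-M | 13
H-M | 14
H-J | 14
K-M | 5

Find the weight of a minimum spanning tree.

56

Sort edges by weight, then run Kruskal:
H-K (2): add — endpoints in different components.
F-J (3): add — endpoints in different components.
I-L (4): add — endpoints in different components.
K-M (5): add — endpoints in different components.
G-K (6): add — endpoints in different components.
H-I (8): add — endpoints in different components.
I-M (13): skip — I and M already connected.
E-G (14): add — endpoints in different components.
G-J (14): add — endpoints in different components.
MST edges: H-K, F-J, I-L, K-M, G-K, H-I, E-G, G-J; total weight 2+3+4+5+6+8+14+14 = 56.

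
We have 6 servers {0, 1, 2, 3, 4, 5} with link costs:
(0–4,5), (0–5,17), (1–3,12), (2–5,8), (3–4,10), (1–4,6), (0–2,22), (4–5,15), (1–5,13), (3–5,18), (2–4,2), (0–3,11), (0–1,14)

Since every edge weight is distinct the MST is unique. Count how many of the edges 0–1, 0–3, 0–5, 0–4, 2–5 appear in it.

2

Kruskal's algorithm — process edges by increasing weight (ties by edge label):
2–4 (2): add — endpoints in different components.
0–4 (5): add — endpoints in different components.
1–4 (6): add — endpoints in different components.
2–5 (8): add — endpoints in different components.
3–4 (10): add — endpoints in different components.
MST edge set: {2–4, 0–4, 1–4, 2–5, 3–4}.
Of the listed edges, {0–4, 2–5} are in the MST → 2.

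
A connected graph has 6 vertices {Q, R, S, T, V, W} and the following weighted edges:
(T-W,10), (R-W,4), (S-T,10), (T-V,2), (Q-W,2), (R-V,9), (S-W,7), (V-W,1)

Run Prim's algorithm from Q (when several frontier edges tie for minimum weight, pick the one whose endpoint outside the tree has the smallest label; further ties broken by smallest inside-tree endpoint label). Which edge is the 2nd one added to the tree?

Prim, starting at Q.
Step 1: frontier [Q-W 2] → take Q-W (2); add W.
Step 2: frontier [V-W 1, R-W 4, S-W 7, T-W 10] → take V-W (1); add V.
Step 3: frontier [T-V 2, R-V 9, R-W 4, S-W 7, T-W 10] → take T-V (2); add T.
Step 4: frontier [S-T 10, R-V 9, R-W 4, S-W 7] → take R-W (4); add R.
Step 5: frontier [S-T 10, S-W 7] → take S-W (7); add S.
The 2nd edge added is V-W.

V-W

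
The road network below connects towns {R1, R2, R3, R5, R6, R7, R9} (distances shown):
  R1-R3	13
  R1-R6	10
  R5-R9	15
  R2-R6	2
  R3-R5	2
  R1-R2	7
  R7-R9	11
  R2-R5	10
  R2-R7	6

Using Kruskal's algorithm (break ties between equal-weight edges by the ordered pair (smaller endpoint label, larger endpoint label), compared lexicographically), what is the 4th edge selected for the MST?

Sort edges by weight, then run Kruskal:
R2-R6 (2): add. Components now {R7} {R2,R6} {R3} {R5} {R1} {R9}
R3-R5 (2): add. Components now {R7} {R2,R6} {R3,R5} {R1} {R9}
R2-R7 (6): add. Components now {R2,R6,R7} {R3,R5} {R1} {R9}
R1-R2 (7): add. Components now {R1,R2,R6,R7} {R3,R5} {R9}
R1-R6 (10): skip — R6 and R1 already connected.
R2-R5 (10): add. Components now {R1,R2,R3,R5,R6,R7} {R9}
R7-R9 (11): add. Components now {R1,R2,R3,R5,R6,R7,R9}
The 4th edge added is R1-R2.

R1-R2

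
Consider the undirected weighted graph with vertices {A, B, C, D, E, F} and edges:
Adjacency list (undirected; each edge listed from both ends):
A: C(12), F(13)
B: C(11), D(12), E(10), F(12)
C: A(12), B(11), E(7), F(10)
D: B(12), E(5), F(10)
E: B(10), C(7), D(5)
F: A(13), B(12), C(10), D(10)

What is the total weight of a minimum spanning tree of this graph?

Kruskal: consider edges lightest-first.
D–E (5): add. Components now {A} {B} {C} {D,E} {F}
C–E (7): add. Components now {A} {B} {C,D,E} {F}
B–E (10): add. Components now {A} {B,C,D,E} {F}
C–F (10): add. Components now {A} {B,C,D,E,F}
D–F (10): skip — D and F already connected.
B–C (11): skip — B and C already connected.
A–C (12): add. Components now {A,B,C,D,E,F}
MST edges: D–E, C–E, B–E, C–F, A–C; total weight 5+7+10+10+12 = 44.

44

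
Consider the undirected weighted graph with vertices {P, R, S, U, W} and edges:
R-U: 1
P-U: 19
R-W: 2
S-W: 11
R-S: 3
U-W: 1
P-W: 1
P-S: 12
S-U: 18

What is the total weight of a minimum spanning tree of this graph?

Grow the tree from P using Prim:
Step 1: cheapest edge leaving the tree is P-W (1); add W.
Step 2: cheapest edge leaving the tree is U-W (1); add U.
Step 3: cheapest edge leaving the tree is R-U (1); add R.
Step 4: cheapest edge leaving the tree is R-S (3); add S.
MST edges: P-W, U-W, R-U, R-S; total weight 1+1+1+3 = 6.

6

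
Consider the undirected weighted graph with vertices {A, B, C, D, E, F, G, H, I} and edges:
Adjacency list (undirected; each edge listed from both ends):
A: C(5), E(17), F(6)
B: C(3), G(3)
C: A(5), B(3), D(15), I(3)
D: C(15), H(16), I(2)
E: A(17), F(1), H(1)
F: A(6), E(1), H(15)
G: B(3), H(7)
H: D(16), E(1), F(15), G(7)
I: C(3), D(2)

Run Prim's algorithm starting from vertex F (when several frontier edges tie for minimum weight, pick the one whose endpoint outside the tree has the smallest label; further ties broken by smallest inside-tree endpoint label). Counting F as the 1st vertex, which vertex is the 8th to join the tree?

Prim, starting at F.
Step 1: cheapest edge leaving the tree is E–F (1); add E.
Step 2: cheapest edge leaving the tree is E–H (1); add H.
Step 3: cheapest edge leaving the tree is A–F (6); add A.
Step 4: cheapest edge leaving the tree is A–C (5); add C.
Step 5: cheapest edge leaving the tree is B–C (3); add B.
Step 6: cheapest edge leaving the tree is B–G (3); add G.
Step 7: cheapest edge leaving the tree is C–I (3); add I.
Step 8: cheapest edge leaving the tree is D–I (2); add D.
Vertex order: F, E, H, A, C, B, G, I, D. The 8th vertex is I.

I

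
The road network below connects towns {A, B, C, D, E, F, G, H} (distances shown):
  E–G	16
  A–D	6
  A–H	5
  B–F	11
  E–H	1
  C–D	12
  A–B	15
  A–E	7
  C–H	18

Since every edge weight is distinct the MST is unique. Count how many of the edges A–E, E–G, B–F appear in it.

2

Kruskal: consider edges lightest-first.
E–H (1): add — endpoints in different components.
A–H (5): add — endpoints in different components.
A–D (6): add — endpoints in different components.
A–E (7): skip — A and E already connected.
B–F (11): add — endpoints in different components.
C–D (12): add — endpoints in different components.
A–B (15): add — endpoints in different components.
E–G (16): add — endpoints in different components.
MST edge set: {E–H, A–H, A–D, B–F, C–D, A–B, E–G}.
Of the listed edges, {E–G, B–F} are in the MST → 2.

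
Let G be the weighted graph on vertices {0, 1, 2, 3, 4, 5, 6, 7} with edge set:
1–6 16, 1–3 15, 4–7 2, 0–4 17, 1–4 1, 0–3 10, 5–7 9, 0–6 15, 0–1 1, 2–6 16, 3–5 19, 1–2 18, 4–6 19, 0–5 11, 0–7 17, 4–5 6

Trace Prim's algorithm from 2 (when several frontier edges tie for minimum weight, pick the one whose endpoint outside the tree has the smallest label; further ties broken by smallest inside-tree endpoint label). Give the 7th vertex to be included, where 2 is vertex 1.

5

Prim's algorithm from 2:
Step 1: cheapest edge leaving the tree is 2–6 (16); add 6.
Step 2: cheapest edge leaving the tree is 0–6 (15); add 0.
Step 3: cheapest edge leaving the tree is 0–1 (1); add 1.
Step 4: cheapest edge leaving the tree is 1–4 (1); add 4.
Step 5: cheapest edge leaving the tree is 4–7 (2); add 7.
Step 6: cheapest edge leaving the tree is 4–5 (6); add 5.
Step 7: cheapest edge leaving the tree is 0–3 (10); add 3.
Vertex order: 2, 6, 0, 1, 4, 7, 5, 3. The 7th vertex is 5.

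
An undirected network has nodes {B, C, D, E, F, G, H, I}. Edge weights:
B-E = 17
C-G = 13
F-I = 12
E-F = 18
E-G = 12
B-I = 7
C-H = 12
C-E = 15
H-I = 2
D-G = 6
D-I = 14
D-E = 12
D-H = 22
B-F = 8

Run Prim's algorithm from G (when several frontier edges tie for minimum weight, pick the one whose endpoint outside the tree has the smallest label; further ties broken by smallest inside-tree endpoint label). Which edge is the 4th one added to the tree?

Prim, starting at G.
Step 1: cheapest edge leaving the tree is D-G (6); add D.
Step 2: cheapest edge leaving the tree is D-E (12); add E.
Step 3: cheapest edge leaving the tree is C-G (13); add C.
Step 4: cheapest edge leaving the tree is C-H (12); add H.
Step 5: cheapest edge leaving the tree is H-I (2); add I.
Step 6: cheapest edge leaving the tree is B-I (7); add B.
Step 7: cheapest edge leaving the tree is B-F (8); add F.
The 4th edge added is C-H.

C-H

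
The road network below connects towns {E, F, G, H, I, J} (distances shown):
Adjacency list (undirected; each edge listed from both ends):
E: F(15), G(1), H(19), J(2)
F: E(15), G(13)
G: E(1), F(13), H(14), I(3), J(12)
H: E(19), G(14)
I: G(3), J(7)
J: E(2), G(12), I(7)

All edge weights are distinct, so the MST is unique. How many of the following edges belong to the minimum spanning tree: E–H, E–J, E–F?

Sort edges by weight, then run Kruskal:
E–G (1): add — endpoints in different components.
E–J (2): add — endpoints in different components.
G–I (3): add — endpoints in different components.
I–J (7): skip — I and J already connected.
G–J (12): skip — G and J already connected.
F–G (13): add — endpoints in different components.
G–H (14): add — endpoints in different components.
MST edge set: {E–G, E–J, G–I, F–G, G–H}.
Of the listed edges, {E–J} are in the MST → 1.

1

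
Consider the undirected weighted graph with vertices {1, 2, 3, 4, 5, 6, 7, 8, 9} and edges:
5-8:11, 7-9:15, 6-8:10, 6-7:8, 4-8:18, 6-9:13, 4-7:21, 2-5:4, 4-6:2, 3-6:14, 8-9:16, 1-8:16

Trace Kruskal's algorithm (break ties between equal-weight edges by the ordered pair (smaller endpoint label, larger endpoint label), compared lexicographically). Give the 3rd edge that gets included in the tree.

6-7

Kruskal's algorithm — process edges by increasing weight (ties by edge label):
4-6 (2): add — endpoints in different components.
2-5 (4): add — endpoints in different components.
6-7 (8): add — endpoints in different components.
6-8 (10): add — endpoints in different components.
5-8 (11): add — endpoints in different components.
6-9 (13): add — endpoints in different components.
3-6 (14): add — endpoints in different components.
7-9 (15): skip — 7 and 9 already connected.
1-8 (16): add — endpoints in different components.
The 3rd edge added is 6-7.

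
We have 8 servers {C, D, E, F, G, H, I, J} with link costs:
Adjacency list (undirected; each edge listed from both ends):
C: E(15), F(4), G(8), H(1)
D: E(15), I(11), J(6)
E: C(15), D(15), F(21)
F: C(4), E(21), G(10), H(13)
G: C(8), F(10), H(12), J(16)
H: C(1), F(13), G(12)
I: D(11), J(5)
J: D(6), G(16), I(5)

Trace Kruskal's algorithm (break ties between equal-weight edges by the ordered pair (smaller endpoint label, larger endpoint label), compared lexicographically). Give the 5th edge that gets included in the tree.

C-G

Sort edges by weight, then run Kruskal:
C—H (1): add — endpoints in different components.
C—F (4): add — endpoints in different components.
I—J (5): add — endpoints in different components.
D—J (6): add — endpoints in different components.
C—G (8): add — endpoints in different components.
F—G (10): skip — F and G already connected.
D—I (11): skip — D and I already connected.
G—H (12): skip — G and H already connected.
F—H (13): skip — F and H already connected.
C—E (15): add — endpoints in different components.
D—E (15): add — endpoints in different components.
The 5th edge added is C—G.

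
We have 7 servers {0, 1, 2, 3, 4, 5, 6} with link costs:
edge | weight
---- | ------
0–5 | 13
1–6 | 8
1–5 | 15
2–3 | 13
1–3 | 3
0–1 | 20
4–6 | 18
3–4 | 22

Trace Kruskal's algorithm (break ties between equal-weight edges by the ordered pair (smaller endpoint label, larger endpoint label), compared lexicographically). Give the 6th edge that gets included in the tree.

Sort edges by weight, then run Kruskal:
1–3 (3): add — endpoints in different components.
1–6 (8): add — endpoints in different components.
0–5 (13): add — endpoints in different components.
2–3 (13): add — endpoints in different components.
1–5 (15): add — endpoints in different components.
4–6 (18): add — endpoints in different components.
The 6th edge added is 4–6.

4-6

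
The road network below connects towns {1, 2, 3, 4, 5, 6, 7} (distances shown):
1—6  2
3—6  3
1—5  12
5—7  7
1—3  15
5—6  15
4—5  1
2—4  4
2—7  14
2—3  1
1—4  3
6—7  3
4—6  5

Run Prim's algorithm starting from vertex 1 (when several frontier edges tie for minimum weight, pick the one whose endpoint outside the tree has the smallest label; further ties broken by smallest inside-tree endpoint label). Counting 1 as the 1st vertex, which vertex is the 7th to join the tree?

7

Prim's algorithm from 1:
Step 1: cheapest edge leaving the tree is 1—6 (2); add 6.
Step 2: cheapest edge leaving the tree is 3—6 (3); add 3.
Step 3: cheapest edge leaving the tree is 2—3 (1); add 2.
Step 4: cheapest edge leaving the tree is 1—4 (3); add 4.
Step 5: cheapest edge leaving the tree is 4—5 (1); add 5.
Step 6: cheapest edge leaving the tree is 6—7 (3); add 7.
Vertex order: 1, 6, 3, 2, 4, 5, 7. The 7th vertex is 7.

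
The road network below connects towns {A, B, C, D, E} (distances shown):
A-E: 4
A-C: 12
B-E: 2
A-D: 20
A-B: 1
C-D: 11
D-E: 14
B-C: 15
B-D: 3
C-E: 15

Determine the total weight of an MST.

17

Prim's algorithm from A:
Step 1: frontier [A-B 1, A-E 4, A-C 12, A-D 20] → take A-B (1); add B.
Step 2: frontier [A-E 4, A-C 12, A-D 20, B-E 2, B-D 3, B-C 15] → take B-E (2); add E.
Step 3: frontier [A-C 12, A-D 20, B-D 3, B-C 15, D-E 14, C-E 15] → take B-D (3); add D.
Step 4: frontier [A-C 12, B-C 15, C-D 11, C-E 15] → take C-D (11); add C.
MST edges: A-B, B-E, B-D, C-D; total weight 1+2+3+11 = 17.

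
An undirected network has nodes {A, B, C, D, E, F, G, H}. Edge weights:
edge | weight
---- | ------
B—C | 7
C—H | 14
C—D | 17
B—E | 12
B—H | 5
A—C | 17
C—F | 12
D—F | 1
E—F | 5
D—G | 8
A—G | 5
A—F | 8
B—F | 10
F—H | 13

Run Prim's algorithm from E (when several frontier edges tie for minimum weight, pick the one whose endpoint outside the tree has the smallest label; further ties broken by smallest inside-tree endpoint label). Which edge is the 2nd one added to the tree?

Grow the tree from E using Prim:
Step 1: frontier [E—F 5, B—E 12] → take E—F (5); add F.
Step 2: frontier [B—E 12, D—F 1, A—F 8, B—F 10, C—F 12, F—H 13] → take D—F (1); add D.
Step 3: frontier [D—G 8, C—D 17, B—E 12, A—F 8, B—F 10, C—F 12, F—H 13] → take A—F (8); add A.
Step 4: frontier [A—G 5, A—C 17, D—G 8, C—D 17, B—E 12, B—F 10, C—F 12, F—H 13] → take A—G (5); add G.
Step 5: frontier [A—C 17, C—D 17, B—E 12, B—F 10, C—F 12, F—H 13] → take B—F (10); add B.
Step 6: frontier [A—C 17, B—H 5, B—C 7, C—D 17, C—F 12, F—H 13] → take B—H (5); add H.
Step 7: frontier [A—C 17, B—C 7, C—D 17, C—F 12, C—H 14] → take B—C (7); add C.
The 2nd edge added is D—F.

D-F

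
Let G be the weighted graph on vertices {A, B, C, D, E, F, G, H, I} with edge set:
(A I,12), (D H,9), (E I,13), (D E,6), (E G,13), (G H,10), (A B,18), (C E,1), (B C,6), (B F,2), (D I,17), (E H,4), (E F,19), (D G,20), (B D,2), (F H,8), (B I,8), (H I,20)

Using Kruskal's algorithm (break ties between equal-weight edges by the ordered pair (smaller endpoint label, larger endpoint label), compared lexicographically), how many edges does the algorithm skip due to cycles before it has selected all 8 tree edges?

3

Sort edges by weight, then run Kruskal:
C E (1): add — endpoints in different components.
B D (2): add — endpoints in different components.
B F (2): add — endpoints in different components.
E H (4): add — endpoints in different components.
B C (6): add — endpoints in different components.
D E (6): skip — D and E already connected.
B I (8): add — endpoints in different components.
F H (8): skip — F and H already connected.
D H (9): skip — D and H already connected.
G H (10): add — endpoints in different components.
A I (12): add — endpoints in different components.
Edges rejected before the tree was complete: 3.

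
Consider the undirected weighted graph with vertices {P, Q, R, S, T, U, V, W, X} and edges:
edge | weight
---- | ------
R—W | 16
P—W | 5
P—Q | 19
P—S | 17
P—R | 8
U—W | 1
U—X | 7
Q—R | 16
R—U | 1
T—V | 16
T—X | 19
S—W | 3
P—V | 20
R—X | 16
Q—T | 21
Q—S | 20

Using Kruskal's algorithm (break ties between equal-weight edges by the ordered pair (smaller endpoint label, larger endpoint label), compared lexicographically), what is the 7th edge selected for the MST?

Sort edges by weight, then run Kruskal:
R—U (1): add — endpoints in different components.
U—W (1): add — endpoints in different components.
S—W (3): add — endpoints in different components.
P—W (5): add — endpoints in different components.
U—X (7): add — endpoints in different components.
P—R (8): skip — P and R already connected.
Q—R (16): add — endpoints in different components.
R—W (16): skip — W and R already connected.
R—X (16): skip — X and R already connected.
T—V (16): add — endpoints in different components.
P—S (17): skip — P and S already connected.
P—Q (19): skip — P and Q already connected.
T—X (19): add — endpoints in different components.
The 7th edge added is T—V.

T-V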